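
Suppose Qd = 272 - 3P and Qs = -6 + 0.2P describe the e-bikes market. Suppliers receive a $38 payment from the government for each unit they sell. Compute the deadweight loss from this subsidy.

Pre-subsidy: 272 - 3P = -6 + 0.2P gives P* = 86.875, Q* = 11.375.
With the subsidy, sellers receive Ps = Pb + 38 for each unit, where Pb is the price buyers pay.
Supply in terms of Pb becomes Qs = -6 + 0.2(Pb + 38) = 1.6 + 0.2Pb. Setting this equal to demand: 272 - 3Pb = 1.6 + 0.2Pb, so Pb = 84.5.
Sellers receive Ps = 84.5 + 38 = 122.5; Q' = 272 − 3·84.5 = 18.5.
The subsidy expands output by 18.5 − 11.375 = 7.125 past the efficient level; on those units the gap between marginal cost and willingness to pay runs from 0 up to 38.
DWL = ½ × 38 × 7.125 = 135.375.

Deadweight loss = $135.375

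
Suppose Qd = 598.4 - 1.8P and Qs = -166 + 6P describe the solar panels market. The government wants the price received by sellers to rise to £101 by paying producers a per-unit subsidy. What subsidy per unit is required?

At a seller price of 101, quantity supplied is -166 + 6·101 = 440.
Buyers absorb 440 only when they pay Pb with 598.4 − 1.8·Pb = 440, i.e. Pb = 88.
s = Ps − Pb = 101 − 88 = 13.

Required subsidy s = £13 per unit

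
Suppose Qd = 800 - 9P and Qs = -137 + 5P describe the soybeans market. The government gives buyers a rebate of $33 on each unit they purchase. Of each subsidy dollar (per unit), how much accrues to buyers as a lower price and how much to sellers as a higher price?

Buyers gain 165/14 per unit; sellers gain 297/14 per unit

Pre-subsidy: 800 - 9P = -137 + 5P gives P* = 937/14, Q* = 2767/14.
With the rebate, buyers effectively pay Pb = Ps − 33, where Ps is the price sellers receive.
Demand in terms of Ps becomes Qd = 800 − 9(Ps − 33) = 1097 - 9Ps. Setting this equal to supply: 1097 - 9Ps = -137 + 5Ps, so Ps = 617/7.
Buyers pay Pb = 617/7 − 33 = 386/7; Q' = -137 + 5·(617/7) = 2126/7.
Buyers' price falls by P* − Pb = 937/14 − 386/7 = 165/14; sellers' price rises by Ps − P* = 617/7 − 937/14 = 297/14.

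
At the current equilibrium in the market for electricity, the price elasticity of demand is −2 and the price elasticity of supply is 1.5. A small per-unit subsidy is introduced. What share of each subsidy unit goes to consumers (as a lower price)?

For a small subsidy around the equilibrium, the benefit split depends on the relative slopes, which at a point are proportional to the elasticities.
Buyer share = εs/(εs + |εd|) = 1.5/(1.5 + 2) = 3/7; seller share = |εd|/(εs + |εd|) = 4/7.

Consumer share = 3/7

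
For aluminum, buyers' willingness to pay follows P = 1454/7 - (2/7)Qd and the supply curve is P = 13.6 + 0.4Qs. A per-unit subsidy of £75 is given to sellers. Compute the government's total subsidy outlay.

Pre-subsidy: 1454/7 - (2/7)Q = 13.6 + 0.4Q gives Q* = 3397/12 and P* = 761/6.
With the subsidy, sellers receive Ps = Pb + 75 for each unit, where Pb is the price buyers pay.
On the curves, Pb = 1454/7 - (2/7)Q and Ps = 13.6 + 0.4Q; the wedge Ps − Pb = 75 gives 13.6 + 0.4Q − (1454/7 - (2/7)Q) = 75, so Q' = 9419/24.
Then Pb = 1454/7 − (2/7)·(9419/24) = 1147/12 and Ps = 13.6 + 0.4·(9419/24) = 2047/12.
Government outlay = subsidy × quantity = 75 × 9419/24 = 29434.375.

Government cost = £29434.375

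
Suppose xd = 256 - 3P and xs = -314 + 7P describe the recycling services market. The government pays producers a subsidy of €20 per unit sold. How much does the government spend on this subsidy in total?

Government cost = €2540

Pre-subsidy: 256 - 3P = -314 + 7P gives P* = 57, x* = 85.
With the subsidy, sellers receive Ps = Pb + 20 for each unit, where Pb is the price buyers pay.
Supply in terms of Pb becomes xs = -314 + 7(Pb + 20) = -174 + 7Pb. Setting this equal to demand: 256 - 3Pb = -174 + 7Pb, so Pb = 43.
Sellers receive Ps = 43 + 20 = 63; x' = 256 − 3·43 = 127.
Government outlay = subsidy × quantity = 20 × 127 = 2540.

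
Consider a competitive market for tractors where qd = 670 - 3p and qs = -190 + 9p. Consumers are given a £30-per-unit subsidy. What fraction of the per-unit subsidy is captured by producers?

Producer share = 0.25

Pre-subsidy: 670 - 3p = -190 + 9p gives p* = 215/3, q* = 455.
With the rebate, buyers effectively pay pb = ps − 30, where ps is the price sellers receive.
Demand in terms of ps becomes qd = 670 − 3(ps − 30) = 760 - 3ps. Setting this equal to supply: 760 - 3ps = -190 + 9ps, so ps = 475/6.
Buyers pay pb = 475/6 − 30 = 295/6; q' = -190 + 9·(475/6) = 522.5.
Buyers' price falls by p* − pb = 215/3 − 295/6 = 22.5; sellers' price rises by ps − p* = 475/6 − 215/3 = 7.5.
So producers capture 7.5/30 = 0.25 of each unit of subsidy.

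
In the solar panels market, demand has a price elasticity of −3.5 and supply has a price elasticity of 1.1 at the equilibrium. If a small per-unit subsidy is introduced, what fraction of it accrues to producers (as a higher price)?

For a small subsidy around the equilibrium, the benefit split depends on the relative slopes, which at a point are proportional to the elasticities.
Buyer share = εs/(εs + |εd|) = 1.1/(1.1 + 3.5) = 11/46; seller share = |εd|/(εs + |εd|) = 35/46.
So producers capture 35/46 of the subsidy.

Producer share = 35/46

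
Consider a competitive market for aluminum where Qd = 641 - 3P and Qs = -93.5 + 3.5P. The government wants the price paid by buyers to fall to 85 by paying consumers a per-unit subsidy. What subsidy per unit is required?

At a buyer price of 85, quantity demanded is 641 − 3·85 = 386.
Sellers supply 386 only when they receive Ps with -93.5 + 3.5·Ps = 386, i.e. Ps = 137.
s = Ps − Pb = 137 − 85 = 52.

Required subsidy s = 52 per unit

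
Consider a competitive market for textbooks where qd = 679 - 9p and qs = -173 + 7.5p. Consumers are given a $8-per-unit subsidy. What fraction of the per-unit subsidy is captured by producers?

Pre-subsidy: 679 - 9p = -173 + 7.5p gives p* = 568/11, q* = 2357/11.
With the rebate, buyers effectively pay pb = ps − 8, where ps is the price sellers receive.
Demand in terms of ps becomes qd = 679 − 9(ps − 8) = 751 - 9ps. Setting this equal to supply: 751 - 9ps = -173 + 7.5ps, so ps = 56.
Buyers pay pb = 56 − 8 = 48; q' = -173 + 7.5·56 = 247.
Buyers' price falls by p* − pb = 568/11 − 48 = 40/11; sellers' price rises by ps − p* = 56 − 568/11 = 48/11.
So producers capture (48/11)/8 = 6/11 of each unit of subsidy.

Producer share = 6/11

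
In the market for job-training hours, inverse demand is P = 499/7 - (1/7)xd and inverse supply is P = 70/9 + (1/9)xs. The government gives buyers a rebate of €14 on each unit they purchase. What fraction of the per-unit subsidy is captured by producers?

Pre-subsidy: 499/7 - (1/7)x = 70/9 + (1/9)x gives x* = 250.0625 and P* = 35.5625.
With the rebate, buyers effectively pay Pb = Ps − 14, where Ps is the price sellers receive.
On the curves, Pb = 499/7 - (1/7)x and Ps = 70/9 + (1/9)x; the wedge Ps − Pb = 14 gives 70/9 + (1/9)x − (499/7 - (1/7)x) = 14, so x' = 305.1875.
Then Pb = 499/7 − (1/7)·305.1875 = 27.6875 and Ps = 70/9 + (1/9)·305.1875 = 41.6875.
Buyers' price falls by P* − Pb = 35.5625 − 27.6875 = 7.875; sellers' price rises by Ps − P* = 41.6875 − 35.5625 = 6.125.
So producers capture 6.125/14 = 0.4375 of each unit of subsidy.

Producer share = 0.4375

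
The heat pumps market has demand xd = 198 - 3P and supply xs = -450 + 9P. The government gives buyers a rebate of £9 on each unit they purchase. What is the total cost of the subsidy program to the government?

Pre-subsidy: 198 - 3P = -450 + 9P gives P* = 54, x* = 36.
With the rebate, buyers effectively pay Pb = Ps − 9, where Ps is the price sellers receive.
Demand in terms of Ps becomes xd = 198 − 3(Ps − 9) = 225 - 3Ps. Setting this equal to supply: 225 - 3Ps = -450 + 9Ps, so Ps = 56.25.
Buyers pay Pb = 56.25 − 9 = 47.25; x' = -450 + 9·56.25 = 56.25.
Government outlay = subsidy × quantity = 9 × 56.25 = 506.25.

Government cost = £506.25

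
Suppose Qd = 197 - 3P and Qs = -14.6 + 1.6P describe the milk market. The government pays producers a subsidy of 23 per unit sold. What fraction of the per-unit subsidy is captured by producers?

Producer share = 15/23

Pre-subsidy: 197 - 3P = -14.6 + 1.6P gives P* = 46, Q* = 59.
With the subsidy, sellers receive Ps = Pb + 23 for each unit, where Pb is the price buyers pay.
Supply in terms of Pb becomes Qs = -14.6 + 1.6(Pb + 23) = 22.2 + 1.6Pb. Setting this equal to demand: 197 - 3Pb = 22.2 + 1.6Pb, so Pb = 38.
Sellers receive Ps = 38 + 23 = 61; Q' = 197 − 3·38 = 83.
Buyers' price falls by P* − Pb = 46 − 38 = 8; sellers' price rises by Ps − P* = 61 − 46 = 15.
So producers capture 15/23 = 15/23 of each unit of subsidy.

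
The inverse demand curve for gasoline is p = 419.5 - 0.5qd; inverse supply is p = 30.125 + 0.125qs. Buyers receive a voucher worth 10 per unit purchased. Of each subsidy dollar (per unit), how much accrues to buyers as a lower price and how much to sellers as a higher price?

Pre-subsidy: 419.5 - 0.5q = 30.125 + 0.125q gives q* = 623 and p* = 108.
With the rebate, buyers effectively pay pb = ps − 10, where ps is the price sellers receive.
On the curves, pb = 419.5 - 0.5q and ps = 30.125 + 0.125q; the wedge ps − pb = 10 gives 30.125 + 0.125q − (419.5 - 0.5q) = 10, so q' = 639.
Then pb = 419.5 − 0.5·639 = 100 and ps = 30.125 + 0.125·639 = 110.
Buyers' price falls by p* − pb = 108 − 100 = 8; sellers' price rises by ps − p* = 110 − 108 = 2.

Buyers gain 8 per unit; sellers gain 2 per unit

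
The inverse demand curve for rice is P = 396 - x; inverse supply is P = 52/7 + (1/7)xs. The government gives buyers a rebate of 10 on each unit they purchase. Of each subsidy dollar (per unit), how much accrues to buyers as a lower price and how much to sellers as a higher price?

Buyers gain 8.75 per unit; sellers gain 1.25 per unit

Pre-subsidy: 396 - x = 52/7 + (1/7)x gives x* = 340 and P* = 56.
With the rebate, buyers effectively pay Pb = Ps − 10, where Ps is the price sellers receive.
On the curves, Pb = 396 - x and Ps = 52/7 + (1/7)x; the wedge Ps − Pb = 10 gives 52/7 + (1/7)x − (396 - x) = 10, so x' = 348.75.
Then Pb = 396 − 1·348.75 = 47.25 and Ps = 52/7 + (1/7)·348.75 = 57.25.
Buyers' price falls by P* − Pb = 56 − 47.25 = 8.75; sellers' price rises by Ps − P* = 57.25 − 56 = 1.25.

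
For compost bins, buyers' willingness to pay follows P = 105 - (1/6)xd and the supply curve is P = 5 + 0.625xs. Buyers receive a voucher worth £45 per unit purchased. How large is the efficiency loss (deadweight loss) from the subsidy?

Pre-subsidy: 105 - (1/6)x = 5 + 0.625x gives x* = 2400/19 and P* = 1595/19.
With the rebate, buyers effectively pay Pb = Ps − 45, where Ps is the price sellers receive.
On the curves, Pb = 105 - (1/6)x and Ps = 5 + 0.625x; the wedge Ps − Pb = 45 gives 5 + 0.625x − (105 - (1/6)x) = 45, so x' = 3480/19.
Then Pb = 105 − (1/6)·(3480/19) = 1415/19 and Ps = 5 + 0.625·(3480/19) = 2270/19.
The subsidy expands output by 3480/19 − 2400/19 = 1080/19 past the efficient level; on those units the gap between marginal cost and willingness to pay runs from 0 up to 45.
DWL = ½ × 45 × 1080/19 = 24300/19.

Deadweight loss = 24300/19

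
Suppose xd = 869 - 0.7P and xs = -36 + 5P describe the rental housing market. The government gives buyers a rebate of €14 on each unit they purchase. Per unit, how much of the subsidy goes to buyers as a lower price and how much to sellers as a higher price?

Pre-subsidy: 869 - 0.7P = -36 + 5P gives P* = 9050/57, x* = 43198/57.
With the rebate, buyers effectively pay Pb = Ps − 14, where Ps is the price sellers receive.
Demand in terms of Ps becomes xd = 869 − 0.7(Ps − 14) = 878.8 - 0.7Ps. Setting this equal to supply: 878.8 - 0.7Ps = -36 + 5Ps, so Ps = 9148/57.
Buyers pay Pb = 9148/57 − 14 = 8350/57; x' = -36 + 5·(9148/57) = 43688/57.
Buyers' price falls by P* − Pb = 9050/57 − 8350/57 = 700/57; sellers' price rises by Ps − P* = 9148/57 − 9050/57 = 98/57.

Buyers gain 700/57 per unit; sellers gain 98/57 per unit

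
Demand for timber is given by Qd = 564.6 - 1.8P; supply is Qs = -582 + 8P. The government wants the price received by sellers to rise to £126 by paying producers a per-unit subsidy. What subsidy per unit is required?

At a seller price of 126, quantity supplied is -582 + 8·126 = 426.
Buyers absorb 426 only when they pay Pb with 564.6 − 1.8·Pb = 426, i.e. Pb = 77.
s = Ps − Pb = 126 − 77 = 49.

Required subsidy s = £49 per unit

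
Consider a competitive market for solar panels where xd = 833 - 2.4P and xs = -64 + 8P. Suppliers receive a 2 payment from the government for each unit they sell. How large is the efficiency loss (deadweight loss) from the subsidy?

Deadweight loss = 48/13

Pre-subsidy: 833 - 2.4P = -64 + 8P gives P* = 86.25, x* = 626.
With the subsidy, sellers receive Ps = Pb + 2 for each unit, where Pb is the price buyers pay.
Supply in terms of Pb becomes xs = -64 + 8(Pb + 2) = -48 + 8Pb. Setting this equal to demand: 833 - 2.4Pb = -48 + 8Pb, so Pb = 4405/52.
Sellers receive Ps = 4405/52 + 2 = 4509/52; x' = 833 − 2.4·(4405/52) = 8186/13.
The subsidy expands output by 8186/13 − 626 = 48/13 past the efficient level; on those units the gap between marginal cost and willingness to pay runs from 0 up to 2.
DWL = ½ × 2 × 48/13 = 48/13.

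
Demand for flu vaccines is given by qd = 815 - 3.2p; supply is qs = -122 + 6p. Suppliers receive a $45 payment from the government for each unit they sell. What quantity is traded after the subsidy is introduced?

q' = 583

Pre-subsidy: 815 - 3.2p = -122 + 6p gives p* = 4685/46, q* = 11249/23.
With the subsidy, sellers receive ps = pb + 45 for each unit, where pb is the price buyers pay.
Supply in terms of pb becomes qs = -122 + 6(pb + 45) = 148 + 6pb. Setting this equal to demand: 815 - 3.2pb = 148 + 6pb, so pb = 72.5.
Sellers receive ps = 72.5 + 45 = 117.5; q' = 815 − 3.2·72.5 = 583.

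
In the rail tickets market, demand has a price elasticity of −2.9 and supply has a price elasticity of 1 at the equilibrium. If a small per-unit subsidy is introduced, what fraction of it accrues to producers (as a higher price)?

Producer share = 29/39

For a small subsidy around the equilibrium, the benefit split depends on the relative slopes, which at a point are proportional to the elasticities.
Buyer share = εs/(εs + |εd|) = 1/(1 + 2.9) = 10/39; seller share = |εd|/(εs + |εd|) = 29/39.
So producers capture 29/39 of the subsidy.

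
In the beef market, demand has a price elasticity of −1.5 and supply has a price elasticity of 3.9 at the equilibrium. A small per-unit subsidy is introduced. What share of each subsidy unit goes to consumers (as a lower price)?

Consumer share = 13/18

For a small subsidy around the equilibrium, the benefit split depends on the relative slopes, which at a point are proportional to the elasticities.
Buyer share = εs/(εs + |εd|) = 3.9/(3.9 + 1.5) = 13/18; seller share = |εd|/(εs + |εd|) = 5/18.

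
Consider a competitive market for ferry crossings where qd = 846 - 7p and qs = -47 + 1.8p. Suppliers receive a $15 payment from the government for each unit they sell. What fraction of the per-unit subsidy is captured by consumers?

Consumer share = 9/44

Pre-subsidy: 846 - 7p = -47 + 1.8p gives p* = 4465/44, q* = 5969/44.
With the subsidy, sellers receive ps = pb + 15 for each unit, where pb is the price buyers pay.
Supply in terms of pb becomes qs = -47 + 1.8(pb + 15) = -20 + 1.8pb. Setting this equal to demand: 846 - 7pb = -20 + 1.8pb, so pb = 2165/22.
Sellers receive ps = 2165/22 + 15 = 2495/22; q' = 846 − 7·(2165/22) = 3457/22.
Buyers' price falls by p* − pb = 4465/44 − 2165/22 = 135/44; sellers' price rises by ps − p* = 2495/22 − 4465/44 = 525/44.
So consumers capture (135/44)/15 = 9/44 of each unit of subsidy.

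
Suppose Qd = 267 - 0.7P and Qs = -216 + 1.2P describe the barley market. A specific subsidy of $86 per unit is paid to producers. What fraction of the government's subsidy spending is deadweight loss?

Pre-subsidy: 267 - 0.7P = -216 + 1.2P gives P* = 4830/19, Q* = 1692/19.
With the subsidy, sellers receive Ps = Pb + 86 for each unit, where Pb is the price buyers pay.
Supply in terms of Pb becomes Qs = -216 + 1.2(Pb + 86) = -112.8 + 1.2Pb. Setting this equal to demand: 267 - 0.7Pb = -112.8 + 1.2Pb, so Pb = 3798/19.
Sellers receive Ps = 3798/19 + 86 = 5432/19; Q' = 267 − 0.7·(3798/19) = 12072/95.
ΔCS = ½(1692/19 + 12072/95)(4830/19 − 3798/19) = 10594512/1805; ΔPS = ½(1692/19 + 12072/95)(5432/19 − 4830/19) = 6180132/1805.
Government spending = 86 × 12072/95 = 1038192/95.
DWL = ½ × 86 × (12072/95 − 1692/19) = 155316/95; fraction = (155316/95) / (1038192/95) = 301/2012.

DWL / government spending = 301/2012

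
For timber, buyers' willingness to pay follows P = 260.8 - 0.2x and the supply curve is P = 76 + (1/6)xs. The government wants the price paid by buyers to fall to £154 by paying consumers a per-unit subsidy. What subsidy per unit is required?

At a buyer price of 154, quantity demanded is 1304 − 5·154 = 534.
Sellers supply 534 only when they receive Ps = 76 + (1/6)·534 = 165.
s = Ps − Pb = 165 − 154 = 11.

Required subsidy s = £11 per unit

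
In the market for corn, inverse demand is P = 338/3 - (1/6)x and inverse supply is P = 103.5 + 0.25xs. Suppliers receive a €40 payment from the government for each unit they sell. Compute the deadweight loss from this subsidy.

Pre-subsidy: 338/3 - (1/6)x = 103.5 + 0.25x gives x* = 22 and P* = 109.
With the subsidy, sellers receive Ps = Pb + 40 for each unit, where Pb is the price buyers pay.
On the curves, Pb = 338/3 - (1/6)x and Ps = 103.5 + 0.25x; the wedge Ps − Pb = 40 gives 103.5 + 0.25x − (338/3 - (1/6)x) = 40, so x' = 118.
Then Pb = 338/3 − (1/6)·118 = 93 and Ps = 103.5 + 0.25·118 = 133.
The subsidy expands output by 118 − 22 = 96 past the efficient level; on those units the gap between marginal cost and willingness to pay runs from 0 up to 40.
DWL = ½ × 40 × 96 = 1920.

Deadweight loss = €1920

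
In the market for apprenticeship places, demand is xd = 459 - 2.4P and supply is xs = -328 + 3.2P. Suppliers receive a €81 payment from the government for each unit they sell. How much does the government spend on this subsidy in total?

Pre-subsidy: 459 - 2.4P = -328 + 3.2P gives P* = 3935/28, x* = 852/7.
With the subsidy, sellers receive Ps = Pb + 81 for each unit, where Pb is the price buyers pay.
Supply in terms of Pb becomes xs = -328 + 3.2(Pb + 81) = -68.8 + 3.2Pb. Setting this equal to demand: 459 - 2.4Pb = -68.8 + 3.2Pb, so Pb = 94.25.
Sellers receive Ps = 94.25 + 81 = 175.25; x' = 459 − 2.4·94.25 = 232.8.
Government outlay = subsidy × quantity = 81 × 232.8 = 18856.8.

Government cost = €18856.8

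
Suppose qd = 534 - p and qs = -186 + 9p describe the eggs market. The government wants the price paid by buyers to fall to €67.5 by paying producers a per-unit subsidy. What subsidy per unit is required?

Required subsidy s = €5 per unit

At a buyer price of 67.5, quantity demanded is 534 − 1·67.5 = 466.5.
Sellers supply 466.5 only when they receive ps with -186 + 9·ps = 466.5, i.e. ps = 72.5.
s = ps − pb = 72.5 − 67.5 = 5.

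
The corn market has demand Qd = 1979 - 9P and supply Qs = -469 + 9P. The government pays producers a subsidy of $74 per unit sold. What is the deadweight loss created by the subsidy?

Deadweight loss = $12321

Pre-subsidy: 1979 - 9P = -469 + 9P gives P* = 136, Q* = 755.
With the subsidy, sellers receive Ps = Pb + 74 for each unit, where Pb is the price buyers pay.
Supply in terms of Pb becomes Qs = -469 + 9(Pb + 74) = 197 + 9Pb. Setting this equal to demand: 1979 - 9Pb = 197 + 9Pb, so Pb = 99.
Sellers receive Ps = 99 + 74 = 173; Q' = 1979 − 9·99 = 1088.
The subsidy expands output by 1088 − 755 = 333 past the efficient level; on those units the gap between marginal cost and willingness to pay runs from 0 up to 74.
DWL = ½ × 74 × 333 = 12321.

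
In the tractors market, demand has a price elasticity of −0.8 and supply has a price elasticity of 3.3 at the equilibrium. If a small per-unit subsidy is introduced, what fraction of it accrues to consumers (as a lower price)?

For a small subsidy around the equilibrium, the benefit split depends on the relative slopes, which at a point are proportional to the elasticities.
Buyer share = εs/(εs + |εd|) = 3.3/(3.3 + 0.8) = 33/41; seller share = |εd|/(εs + |εd|) = 8/41.

Consumer share = 33/41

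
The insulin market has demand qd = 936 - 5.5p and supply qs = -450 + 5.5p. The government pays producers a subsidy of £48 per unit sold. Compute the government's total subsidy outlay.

Government cost = £18000

Pre-subsidy: 936 - 5.5p = -450 + 5.5p gives p* = 126, q* = 243.
With the subsidy, sellers receive ps = pb + 48 for each unit, where pb is the price buyers pay.
Supply in terms of pb becomes qs = -450 + 5.5(pb + 48) = -186 + 5.5pb. Setting this equal to demand: 936 - 5.5pb = -186 + 5.5pb, so pb = 102.
Sellers receive ps = 102 + 48 = 150; q' = 936 − 5.5·102 = 375.
Government outlay = subsidy × quantity = 48 × 375 = 18000.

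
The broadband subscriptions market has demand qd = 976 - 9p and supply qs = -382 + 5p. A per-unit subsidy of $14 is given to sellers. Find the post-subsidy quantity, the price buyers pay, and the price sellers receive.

Pre-subsidy: 976 - 9p = -382 + 5p gives p* = 97, q* = 103.
With the subsidy, sellers receive ps = pb + 14 for each unit, where pb is the price buyers pay.
Supply in terms of pb becomes qs = -382 + 5(pb + 14) = -312 + 5pb. Setting this equal to demand: 976 - 9pb = -312 + 5pb, so pb = 92.
Sellers receive ps = 92 + 14 = 106; q' = 976 − 9·92 = 148.

q' = 148; buyers pay $92; sellers receive $106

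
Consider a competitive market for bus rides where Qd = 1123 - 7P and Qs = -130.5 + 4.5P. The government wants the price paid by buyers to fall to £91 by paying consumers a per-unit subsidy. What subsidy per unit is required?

At a buyer price of 91, quantity demanded is 1123 − 7·91 = 486.
Sellers supply 486 only when they receive Ps with -130.5 + 4.5·Ps = 486, i.e. Ps = 137.
s = Ps − Pb = 137 − 91 = 46.

Required subsidy s = £46 per unit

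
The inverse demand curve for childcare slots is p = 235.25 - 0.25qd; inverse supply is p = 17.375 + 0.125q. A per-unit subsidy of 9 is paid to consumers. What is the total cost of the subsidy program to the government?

Pre-subsidy: 235.25 - 0.25q = 17.375 + 0.125q gives q* = 581 and p* = 90.
With the rebate, buyers effectively pay pb = ps − 9, where ps is the price sellers receive.
On the curves, pb = 235.25 - 0.25q and ps = 17.375 + 0.125q; the wedge ps − pb = 9 gives 17.375 + 0.125q − (235.25 - 0.25q) = 9, so q' = 605.
Then pb = 235.25 − 0.25·605 = 84 and ps = 17.375 + 0.125·605 = 93.
Government outlay = subsidy × quantity = 9 × 605 = 5445.

Government cost = 5445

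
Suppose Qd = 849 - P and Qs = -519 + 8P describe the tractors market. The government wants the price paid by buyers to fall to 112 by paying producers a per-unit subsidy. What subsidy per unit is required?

At a buyer price of 112, quantity demanded is 849 − 1·112 = 737.
Sellers supply 737 only when they receive Ps with -519 + 8·Ps = 737, i.e. Ps = 157.
s = Ps − Pb = 157 − 112 = 45.

Required subsidy s = 45 per unit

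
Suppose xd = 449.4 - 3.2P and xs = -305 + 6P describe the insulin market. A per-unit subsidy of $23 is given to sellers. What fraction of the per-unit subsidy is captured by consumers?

Pre-subsidy: 449.4 - 3.2P = -305 + 6P gives P* = 82, x* = 187.
With the subsidy, sellers receive Ps = Pb + 23 for each unit, where Pb is the price buyers pay.
Supply in terms of Pb becomes xs = -305 + 6(Pb + 23) = -167 + 6Pb. Setting this equal to demand: 449.4 - 3.2Pb = -167 + 6Pb, so Pb = 67.
Sellers receive Ps = 67 + 23 = 90; x' = 449.4 − 3.2·67 = 235.
Buyers' price falls by P* − Pb = 82 − 67 = 15; sellers' price rises by Ps − P* = 90 − 82 = 8.
So consumers capture 15/23 = 15/23 of each unit of subsidy.

Consumer share = 15/23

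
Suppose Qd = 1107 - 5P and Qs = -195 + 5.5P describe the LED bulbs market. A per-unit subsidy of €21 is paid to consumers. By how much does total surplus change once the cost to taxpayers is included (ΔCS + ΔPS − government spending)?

Pre-subsidy: 1107 - 5P = -195 + 5.5P gives P* = 124, Q* = 487.
With the rebate, buyers effectively pay Pb = Ps − 21, where Ps is the price sellers receive.
Demand in terms of Ps becomes Qd = 1107 − 5(Ps − 21) = 1212 - 5Ps. Setting this equal to supply: 1212 - 5Ps = -195 + 5.5Ps, so Ps = 134.
Buyers pay Pb = 134 − 21 = 113; Q' = -195 + 5.5·134 = 542.
ΔCS = ½(487 + 542)(124 − 113) = 5659.5; ΔPS = ½(487 + 542)(134 − 124) = 5145.
Government spending = 21 × 542 = 11382.
Net change = 5659.5 + 5145 − 11382 = -577.5. The loss equals the DWL triangle ½·21·55.

Net change in total surplus = -€577.5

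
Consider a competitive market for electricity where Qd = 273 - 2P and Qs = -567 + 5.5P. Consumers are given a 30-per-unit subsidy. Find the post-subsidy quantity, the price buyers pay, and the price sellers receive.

Pre-subsidy: 273 - 2P = -567 + 5.5P gives P* = 112, Q* = 49.
With the rebate, buyers effectively pay Pb = Ps − 30, where Ps is the price sellers receive.
Demand in terms of Ps becomes Qd = 273 − 2(Ps − 30) = 333 - 2Ps. Setting this equal to supply: 333 - 2Ps = -567 + 5.5Ps, so Ps = 120.
Buyers pay Pb = 120 − 30 = 90; Q' = -567 + 5.5·120 = 93.

Q' = 93; buyers pay 90; sellers receive 120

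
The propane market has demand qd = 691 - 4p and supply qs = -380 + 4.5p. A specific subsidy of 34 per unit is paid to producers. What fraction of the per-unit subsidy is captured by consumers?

Consumer share = 9/17

Pre-subsidy: 691 - 4p = -380 + 4.5p gives p* = 126, q* = 187.
With the subsidy, sellers receive ps = pb + 34 for each unit, where pb is the price buyers pay.
Supply in terms of pb becomes qs = -380 + 4.5(pb + 34) = -227 + 4.5pb. Setting this equal to demand: 691 - 4pb = -227 + 4.5pb, so pb = 108.
Sellers receive ps = 108 + 34 = 142; q' = 691 − 4·108 = 259.
Buyers' price falls by p* − pb = 126 − 108 = 18; sellers' price rises by ps − p* = 142 − 126 = 16.
So consumers capture 18/34 = 9/17 of each unit of subsidy.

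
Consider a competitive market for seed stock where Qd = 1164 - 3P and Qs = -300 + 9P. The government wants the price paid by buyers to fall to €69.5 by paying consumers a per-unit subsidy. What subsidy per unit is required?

At a buyer price of 69.5, quantity demanded is 1164 − 3·69.5 = 955.5.
Sellers supply 955.5 only when they receive Ps with -300 + 9·Ps = 955.5, i.e. Ps = 139.5.
s = Ps − Pb = 139.5 − 69.5 = 70.

Required subsidy s = €70 per unit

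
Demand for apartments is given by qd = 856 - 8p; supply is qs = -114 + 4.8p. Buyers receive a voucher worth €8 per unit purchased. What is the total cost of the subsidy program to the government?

Pre-subsidy: 856 - 8p = -114 + 4.8p gives p* = 75.78125, q* = 249.75.
With the rebate, buyers effectively pay pb = ps − 8, where ps is the price sellers receive.
Demand in terms of ps becomes qd = 856 − 8(ps − 8) = 920 - 8ps. Setting this equal to supply: 920 - 8ps = -114 + 4.8ps, so ps = 80.78125.
Buyers pay pb = 80.78125 − 8 = 72.78125; q' = -114 + 4.8·80.78125 = 273.75.
Government outlay = subsidy × quantity = 8 × 273.75 = 2190.

Government cost = €2190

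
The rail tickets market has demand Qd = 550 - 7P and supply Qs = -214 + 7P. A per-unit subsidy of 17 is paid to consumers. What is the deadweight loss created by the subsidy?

Deadweight loss = 505.75

Pre-subsidy: 550 - 7P = -214 + 7P gives P* = 382/7, Q* = 168.
With the rebate, buyers effectively pay Pb = Ps − 17, where Ps is the price sellers receive.
Demand in terms of Ps becomes Qd = 550 − 7(Ps − 17) = 669 - 7Ps. Setting this equal to supply: 669 - 7Ps = -214 + 7Ps, so Ps = 883/14.
Buyers pay Pb = 883/14 − 17 = 645/14; Q' = -214 + 7·(883/14) = 227.5.
The subsidy expands output by 227.5 − 168 = 59.5 past the efficient level; on those units the gap between marginal cost and willingness to pay runs from 0 up to 17.
DWL = ½ × 17 × 59.5 = 505.75.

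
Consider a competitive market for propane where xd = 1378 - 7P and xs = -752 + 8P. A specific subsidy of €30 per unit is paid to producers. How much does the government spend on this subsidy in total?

Pre-subsidy: 1378 - 7P = -752 + 8P gives P* = 142, x* = 384.
With the subsidy, sellers receive Ps = Pb + 30 for each unit, where Pb is the price buyers pay.
Supply in terms of Pb becomes xs = -752 + 8(Pb + 30) = -512 + 8Pb. Setting this equal to demand: 1378 - 7Pb = -512 + 8Pb, so Pb = 126.
Sellers receive Ps = 126 + 30 = 156; x' = 1378 − 7·126 = 496.
Government outlay = subsidy × quantity = 30 × 496 = 14880.

Government cost = €14880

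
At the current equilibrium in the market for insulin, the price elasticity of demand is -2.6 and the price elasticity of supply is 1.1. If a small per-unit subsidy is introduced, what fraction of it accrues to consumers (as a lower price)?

Consumer share = 11/37

For a small subsidy around the equilibrium, the benefit split depends on the relative slopes, which at a point are proportional to the elasticities.
Buyer share = εs/(εs + |εd|) = 1.1/(1.1 + 2.6) = 11/37; seller share = |εd|/(εs + |εd|) = 26/37.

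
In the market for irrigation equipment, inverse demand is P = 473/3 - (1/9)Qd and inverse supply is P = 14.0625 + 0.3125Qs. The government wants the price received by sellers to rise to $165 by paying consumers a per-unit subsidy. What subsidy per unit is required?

At a seller price of 165, quantity supplied is -45 + 3.2·165 = 483.
Buyers absorb 483 only when they pay Pb = 473/3 − (1/9)·483 = 104.
s = Ps − Pb = 165 − 104 = 61.

Required subsidy s = $61 per unit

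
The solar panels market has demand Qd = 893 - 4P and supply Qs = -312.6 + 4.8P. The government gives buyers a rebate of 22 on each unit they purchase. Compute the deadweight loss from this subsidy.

Deadweight loss = 528

Pre-subsidy: 893 - 4P = -312.6 + 4.8P gives P* = 137, Q* = 345.
With the rebate, buyers effectively pay Pb = Ps − 22, where Ps is the price sellers receive.
Demand in terms of Ps becomes Qd = 893 − 4(Ps − 22) = 981 - 4Ps. Setting this equal to supply: 981 - 4Ps = -312.6 + 4.8Ps, so Ps = 147.
Buyers pay Pb = 147 − 22 = 125; Q' = -312.6 + 4.8·147 = 393.
The subsidy expands output by 393 − 345 = 48 past the efficient level; on those units the gap between marginal cost and willingness to pay runs from 0 up to 22.
DWL = ½ × 22 × 48 = 528.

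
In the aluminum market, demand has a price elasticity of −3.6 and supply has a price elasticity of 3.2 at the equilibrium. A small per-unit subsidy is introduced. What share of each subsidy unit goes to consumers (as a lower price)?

For a small subsidy around the equilibrium, the benefit split depends on the relative slopes, which at a point are proportional to the elasticities.
Buyer share = εs/(εs + |εd|) = 3.2/(3.2 + 3.6) = 8/17; seller share = |εd|/(εs + |εd|) = 9/17.

Consumer share = 8/17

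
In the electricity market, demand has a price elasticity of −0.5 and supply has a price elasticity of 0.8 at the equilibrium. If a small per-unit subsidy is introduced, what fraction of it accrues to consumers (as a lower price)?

Consumer share = 8/13

For a small subsidy around the equilibrium, the benefit split depends on the relative slopes, which at a point are proportional to the elasticities.
Buyer share = εs/(εs + |εd|) = 0.8/(0.8 + 0.5) = 8/13; seller share = |εd|/(εs + |εd|) = 5/13.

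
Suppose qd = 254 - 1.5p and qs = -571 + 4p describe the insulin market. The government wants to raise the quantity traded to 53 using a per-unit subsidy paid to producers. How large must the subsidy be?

Required subsidy s = 22 per unit

At q = 53, invert demand for the buyer price: pb = (254 − 53)/1.5 = 134; invert supply for the seller price: ps = (53 − (-571))/4 = 156.
The subsidy must fill the gap: s = ps − pb = 156 − 134 = 22.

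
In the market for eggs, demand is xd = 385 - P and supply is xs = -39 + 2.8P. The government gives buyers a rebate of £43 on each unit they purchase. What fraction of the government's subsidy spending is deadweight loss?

Pre-subsidy: 385 - P = -39 + 2.8P gives P* = 2120/19, x* = 5195/19.
With the rebate, buyers effectively pay Pb = Ps − 43, where Ps is the price sellers receive.
Demand in terms of Ps becomes xd = 385 − 1(Ps − 43) = 428 - Ps. Setting this equal to supply: 428 - Ps = -39 + 2.8Ps, so Ps = 2335/19.
Buyers pay Pb = 2335/19 − 43 = 1518/19; x' = -39 + 2.8·(2335/19) = 5797/19.
ΔCS = ½(5195/19 + 5797/19)(2120/19 − 1518/19) = 3308592/361; ΔPS = ½(5195/19 + 5797/19)(2335/19 − 2120/19) = 1181640/361.
Government spending = 43 × 5797/19 = 249271/19.
DWL = ½ × 43 × (5797/19 − 5195/19) = 12943/19; fraction = (12943/19) / (249271/19) = 301/5797.

DWL / government spending = 301/5797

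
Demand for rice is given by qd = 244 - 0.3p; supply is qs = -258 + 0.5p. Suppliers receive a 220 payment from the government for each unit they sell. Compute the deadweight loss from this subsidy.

Deadweight loss = 4537.5

Pre-subsidy: 244 - 0.3p = -258 + 0.5p gives p* = 627.5, q* = 55.75.
With the subsidy, sellers receive ps = pb + 220 for each unit, where pb is the price buyers pay.
Supply in terms of pb becomes qs = -258 + 0.5(pb + 220) = -148 + 0.5pb. Setting this equal to demand: 244 - 0.3pb = -148 + 0.5pb, so pb = 490.
Sellers receive ps = 490 + 220 = 710; q' = 244 − 0.3·490 = 97.
The subsidy expands output by 97 − 55.75 = 41.25 past the efficient level; on those units the gap between marginal cost and willingness to pay runs from 0 up to 220.
DWL = ½ × 220 × 41.25 = 4537.5.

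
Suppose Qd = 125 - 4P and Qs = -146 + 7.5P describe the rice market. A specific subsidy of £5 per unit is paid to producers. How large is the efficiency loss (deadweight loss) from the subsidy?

Pre-subsidy: 125 - 4P = -146 + 7.5P gives P* = 542/23, Q* = 707/23.
With the subsidy, sellers receive Ps = Pb + 5 for each unit, where Pb is the price buyers pay.
Supply in terms of Pb becomes Qs = -146 + 7.5(Pb + 5) = -108.5 + 7.5Pb. Setting this equal to demand: 125 - 4Pb = -108.5 + 7.5Pb, so Pb = 467/23.
Sellers receive Ps = 467/23 + 5 = 582/23; Q' = 125 − 4·(467/23) = 1007/23.
The subsidy expands output by 1007/23 − 707/23 = 300/23 past the efficient level; on those units the gap between marginal cost and willingness to pay runs from 0 up to 5.
DWL = ½ × 5 × 300/23 = 750/23.

Deadweight loss = 750/23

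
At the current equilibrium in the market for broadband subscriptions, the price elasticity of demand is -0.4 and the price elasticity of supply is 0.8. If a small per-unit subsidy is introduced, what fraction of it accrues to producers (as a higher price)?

For a small subsidy around the equilibrium, the benefit split depends on the relative slopes, which at a point are proportional to the elasticities.
Buyer share = εs/(εs + |εd|) = 0.8/(0.8 + 0.4) = 2/3; seller share = |εd|/(εs + |εd|) = 1/3.
So producers capture 1/3 of the subsidy.

Producer share = 1/3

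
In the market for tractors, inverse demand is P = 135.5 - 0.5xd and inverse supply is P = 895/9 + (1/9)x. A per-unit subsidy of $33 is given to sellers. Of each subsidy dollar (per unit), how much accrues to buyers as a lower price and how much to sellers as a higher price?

Pre-subsidy: 135.5 - 0.5x = 895/9 + (1/9)x gives x* = 59 and P* = 106.
With the subsidy, sellers receive Ps = Pb + 33 for each unit, where Pb is the price buyers pay.
On the curves, Pb = 135.5 - 0.5x and Ps = 895/9 + (1/9)x; the wedge Ps − Pb = 33 gives 895/9 + (1/9)x − (135.5 - 0.5x) = 33, so x' = 113.
Then Pb = 135.5 − 0.5·113 = 79 and Ps = 895/9 + (1/9)·113 = 112.
Buyers' price falls by P* − Pb = 106 − 79 = 27; sellers' price rises by Ps − P* = 112 − 106 = 6.

Buyers gain $27 per unit; sellers gain $6 per unit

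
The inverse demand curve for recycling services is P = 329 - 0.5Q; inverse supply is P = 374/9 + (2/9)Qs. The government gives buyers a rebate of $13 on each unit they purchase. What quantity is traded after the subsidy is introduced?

Pre-subsidy: 329 - 0.5Q = 374/9 + (2/9)Q gives Q* = 398 and P* = 130.
With the rebate, buyers effectively pay Pb = Ps − 13, where Ps is the price sellers receive.
On the curves, Pb = 329 - 0.5Q and Ps = 374/9 + (2/9)Q; the wedge Ps − Pb = 13 gives 374/9 + (2/9)Q − (329 - 0.5Q) = 13, so Q' = 416.
Then Pb = 329 − 0.5·416 = 121 and Ps = 374/9 + (2/9)·416 = 134.

Q' = 416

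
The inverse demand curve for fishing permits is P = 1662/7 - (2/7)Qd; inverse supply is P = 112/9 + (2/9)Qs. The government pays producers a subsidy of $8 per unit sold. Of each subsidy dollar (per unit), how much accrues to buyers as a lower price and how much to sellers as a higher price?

Buyers gain $4.5 per unit; sellers gain $3.5 per unit

Pre-subsidy: 1662/7 - (2/7)Q = 112/9 + (2/9)Q gives Q* = 442.9375 and P* = 110.875.
With the subsidy, sellers receive Ps = Pb + 8 for each unit, where Pb is the price buyers pay.
On the curves, Pb = 1662/7 - (2/7)Q and Ps = 112/9 + (2/9)Q; the wedge Ps − Pb = 8 gives 112/9 + (2/9)Q − (1662/7 - (2/7)Q) = 8, so Q' = 458.6875.
Then Pb = 1662/7 − (2/7)·458.6875 = 106.375 and Ps = 112/9 + (2/9)·458.6875 = 114.375.
Buyers' price falls by P* − Pb = 110.875 − 106.375 = 4.5; sellers' price rises by Ps − P* = 114.375 − 110.875 = 3.5.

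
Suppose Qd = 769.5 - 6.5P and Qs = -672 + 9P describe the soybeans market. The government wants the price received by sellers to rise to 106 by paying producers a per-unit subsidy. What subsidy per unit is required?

Required subsidy s = 31 per unit

At a seller price of 106, quantity supplied is -672 + 9·106 = 282.
Buyers absorb 282 only when they pay Pb with 769.5 − 6.5·Pb = 282, i.e. Pb = 75.
s = Ps − Pb = 106 − 75 = 31.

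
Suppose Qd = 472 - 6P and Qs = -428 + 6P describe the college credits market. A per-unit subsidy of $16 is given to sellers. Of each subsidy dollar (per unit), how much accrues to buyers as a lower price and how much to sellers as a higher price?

Pre-subsidy: 472 - 6P = -428 + 6P gives P* = 75, Q* = 22.
With the subsidy, sellers receive Ps = Pb + 16 for each unit, where Pb is the price buyers pay.
Supply in terms of Pb becomes Qs = -428 + 6(Pb + 16) = -332 + 6Pb. Setting this equal to demand: 472 - 6Pb = -332 + 6Pb, so Pb = 67.
Sellers receive Ps = 67 + 16 = 83; Q' = 472 − 6·67 = 70.
Buyers' price falls by P* − Pb = 75 − 67 = 8; sellers' price rises by Ps − P* = 83 − 75 = 8.

Buyers gain $8 per unit; sellers gain $8 per unit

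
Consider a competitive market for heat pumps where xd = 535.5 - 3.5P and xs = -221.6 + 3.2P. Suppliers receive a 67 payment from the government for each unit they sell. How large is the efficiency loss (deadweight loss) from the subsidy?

Pre-subsidy: 535.5 - 3.5P = -221.6 + 3.2P gives P* = 113, x* = 140.
With the subsidy, sellers receive Ps = Pb + 67 for each unit, where Pb is the price buyers pay.
Supply in terms of Pb becomes xs = -221.6 + 3.2(Pb + 67) = -7.2 + 3.2Pb. Setting this equal to demand: 535.5 - 3.5Pb = -7.2 + 3.2Pb, so Pb = 81.
Sellers receive Ps = 81 + 67 = 148; x' = 535.5 − 3.5·81 = 252.
The subsidy expands output by 252 − 140 = 112 past the efficient level; on those units the gap between marginal cost and willingness to pay runs from 0 up to 67.
DWL = ½ × 67 × 112 = 3752.

Deadweight loss = 3752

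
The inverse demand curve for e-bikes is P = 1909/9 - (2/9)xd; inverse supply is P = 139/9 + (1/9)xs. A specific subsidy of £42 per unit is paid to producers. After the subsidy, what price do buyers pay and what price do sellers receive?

Buyers pay £53; sellers receive £95

Pre-subsidy: 1909/9 - (2/9)x = 139/9 + (1/9)x gives x* = 590 and P* = 81.
With the subsidy, sellers receive Ps = Pb + 42 for each unit, where Pb is the price buyers pay.
On the curves, Pb = 1909/9 - (2/9)x and Ps = 139/9 + (1/9)x; the wedge Ps − Pb = 42 gives 139/9 + (1/9)x − (1909/9 - (2/9)x) = 42, so x' = 716.
Then Pb = 1909/9 − (2/9)·716 = 53 and Ps = 139/9 + (1/9)·716 = 95.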